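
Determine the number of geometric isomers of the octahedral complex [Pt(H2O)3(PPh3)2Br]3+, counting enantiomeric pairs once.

In an octahedral complex each vertex has one trans partner and four cis neighbours.
There are 3 geometric isomers: H2O mer, PPh3 trans; H2O fac, PPh3 cis; H2O mer, PPh3 cis.

3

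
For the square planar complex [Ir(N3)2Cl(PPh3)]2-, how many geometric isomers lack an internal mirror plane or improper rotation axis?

0

The distinct arrangements are (2 in all): N3 cis; N3 trans.
Each arrangement has an internal mirror plane or centre of symmetry, so none is chiral.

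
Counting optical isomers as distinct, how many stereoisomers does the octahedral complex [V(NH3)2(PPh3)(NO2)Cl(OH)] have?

15

An octahedron has six vertices in three trans pairs; every non-trans pair is cis.
Exhaustive case analysis gives 9 geometric isomers.
Of these, 6 lack any improper symmetry element and so occur as enantiomeric pairs, giving 9 + 6 = 15 stereoisomers in total.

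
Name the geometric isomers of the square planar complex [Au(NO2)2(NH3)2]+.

cis and trans

In a square planar complex each vertex has one trans partner and two cis neighbours.
Working through the distinct placements yields 2 geometric isomers: NO2 cis; NO2 trans.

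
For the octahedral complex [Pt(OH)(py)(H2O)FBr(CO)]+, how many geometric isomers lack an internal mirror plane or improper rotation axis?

Placing the ligands in turn and identifying arrangements related by rotation or reflection leaves 15 distinct geometric isomers.
Of these, 15 lack any improper symmetry element and so occur as enantiomeric pairs, giving 15 + 15 = 30 stereoisomers in total.

15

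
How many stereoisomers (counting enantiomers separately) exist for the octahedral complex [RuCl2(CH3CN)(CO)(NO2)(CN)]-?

15

The six octahedral sites form three mutually perpendicular trans pairs.
Placing the ligands in turn and identifying arrangements related by rotation or reflection leaves 9 distinct geometric isomers.
Of these, 6 lack any improper symmetry element and so occur as enantiomeric pairs, giving 9 + 6 = 15 stereoisomers in total.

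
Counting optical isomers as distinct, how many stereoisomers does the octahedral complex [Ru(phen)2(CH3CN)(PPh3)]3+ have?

An octahedron has six vertices in three trans pairs; every non-trans pair is cis.
Each phen is bidentate and must span two cis positions.
Working through the distinct placements yields 2 geometric isomers: CH3CN and PPh3 mutually trans; CH3CN and PPh3 mutually cis (chiral).
One of these lacks any improper symmetry element and so occurs as an enantiomeric pair, giving 2 + 1 = 3 stereoisomers in total.

3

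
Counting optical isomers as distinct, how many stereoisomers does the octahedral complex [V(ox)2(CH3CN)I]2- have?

3

The six octahedral sites form three mutually perpendicular trans pairs.
Each ox is bidentate and must span two cis positions.
Systematic placement gives 2 geometric isomers: CH3CN and I mutually trans; CH3CN and I mutually cis (chiral).
One of these lacks any improper symmetry element and so occurs as an enantiomeric pair, giving 2 + 1 = 3 stereoisomers in total.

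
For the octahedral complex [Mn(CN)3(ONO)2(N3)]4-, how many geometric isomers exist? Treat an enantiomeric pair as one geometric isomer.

An octahedron has six vertices in three trans pairs; every non-trans pair is cis.
Systematic placement gives 3 geometric isomers: CN mer, ONO trans; CN mer, ONO cis; CN fac, ONO cis.

3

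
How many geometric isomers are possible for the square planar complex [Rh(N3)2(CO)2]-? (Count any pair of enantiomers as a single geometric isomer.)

The distinct arrangements are (2 in all): N3 cis; N3 trans.

2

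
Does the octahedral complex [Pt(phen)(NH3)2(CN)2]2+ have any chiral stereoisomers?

The six octahedral sites form three mutually perpendicular trans pairs.
Each phen is bidentate and must span two cis positions.
Systematic placement gives 3 geometric isomers: NH3 cis, CN trans; NH3 cis, CN cis (chiral); NH3 trans, CN cis.
One of these lacks any improper symmetry element and so occurs as an enantiomeric pair, giving 3 + 1 = 4 stereoisomers in total.

yes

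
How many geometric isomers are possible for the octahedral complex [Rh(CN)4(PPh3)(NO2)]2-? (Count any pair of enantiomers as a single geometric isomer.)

An octahedron has six vertices in three trans pairs; every non-trans pair is cis.
There are 2 geometric isomers: PPh3 and NO2 mutually trans; PPh3 and NO2 mutually cis.

2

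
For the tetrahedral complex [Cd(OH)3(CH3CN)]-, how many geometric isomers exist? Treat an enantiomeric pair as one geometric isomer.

Only one geometric arrangement is possible.

1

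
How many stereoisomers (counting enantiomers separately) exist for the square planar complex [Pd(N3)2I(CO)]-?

In a square planar complex each vertex has one trans partner and two cis neighbours.
Systematic placement gives 2 geometric isomers: N3 cis; N3 trans.
Each arrangement has an internal mirror plane or centre of symmetry, so none is chiral.

2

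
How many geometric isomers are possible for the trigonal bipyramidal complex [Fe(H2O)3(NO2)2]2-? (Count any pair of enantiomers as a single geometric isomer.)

In a trigonal bipyramid the two axial positions differ from the three equatorial ones.
Systematic placement gives 3 geometric isomers: NO2 both equatorial; NO2 one axial, one equatorial; NO2 both axial.

3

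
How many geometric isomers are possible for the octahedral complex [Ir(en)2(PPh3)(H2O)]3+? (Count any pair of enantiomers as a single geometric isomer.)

2

In an octahedral complex each vertex has one trans partner and four cis neighbours.
Each en is bidentate and must span two cis positions.
Systematic placement gives 2 geometric isomers: PPh3 and H2O mutually trans; PPh3 and H2O mutually cis (chiral).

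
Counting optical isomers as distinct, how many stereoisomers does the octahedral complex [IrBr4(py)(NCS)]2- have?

2

The six octahedral sites form three mutually perpendicular trans pairs.
There are 2 geometric isomers: py and NCS mutually trans; py and NCS mutually cis.
Each arrangement has an internal mirror plane or centre of symmetry, so none is chiral.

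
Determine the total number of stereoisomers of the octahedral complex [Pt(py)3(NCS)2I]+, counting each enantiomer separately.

In an octahedral complex each vertex has one trans partner and four cis neighbours.
The distinct arrangements are (3 in all): py mer, NCS cis; py mer, NCS trans; py fac, NCS cis.
Each arrangement has an internal mirror plane or centre of symmetry, so none is chiral.

3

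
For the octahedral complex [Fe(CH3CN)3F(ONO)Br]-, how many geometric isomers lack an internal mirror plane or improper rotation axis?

There are 4 geometric isomers: CH3CN mer (3 arrangements); CH3CN fac (chiral).
One of these lacks any improper symmetry element and so occurs as an enantiomeric pair, giving 4 + 1 = 5 stereoisomers in total.

1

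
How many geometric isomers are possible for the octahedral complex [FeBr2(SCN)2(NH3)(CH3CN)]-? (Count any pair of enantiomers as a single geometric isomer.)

6

Systematic placement gives 6 geometric isomers: Br trans, SCN trans; Br trans, SCN cis; Br cis, SCN trans; Br cis, SCN cis (3 arrangements, 2 chiral).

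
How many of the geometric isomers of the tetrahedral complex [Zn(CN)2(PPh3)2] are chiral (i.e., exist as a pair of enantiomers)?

In a tetrahedral complex all four positions are equivalent and every pair of ligands is adjacent — there is no cis/trans distinction.
Only one geometric arrangement is possible.

0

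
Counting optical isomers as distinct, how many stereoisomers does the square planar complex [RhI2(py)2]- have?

2

A square has two trans pairs of vertices; adjacent vertices are cis.
There are 2 geometric isomers: I cis; I trans.
Each arrangement has an internal mirror plane or centre of symmetry, so none is chiral.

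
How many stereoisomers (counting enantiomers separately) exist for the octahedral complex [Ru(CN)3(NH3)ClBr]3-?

5

There are 4 geometric isomers: CN mer (3 arrangements); CN fac (chiral).
One of these lacks any improper symmetry element and so occurs as an enantiomeric pair, giving 4 + 1 = 5 stereoisomers in total.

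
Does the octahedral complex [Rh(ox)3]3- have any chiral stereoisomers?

yes

An octahedron has six vertices in three trans pairs; every non-trans pair is cis.
Each ox is bidentate and must span two cis positions.
Only one geometric arrangement is possible; it has no improper symmetry element, so it exists as a pair of enantiomers (2 stereoisomers).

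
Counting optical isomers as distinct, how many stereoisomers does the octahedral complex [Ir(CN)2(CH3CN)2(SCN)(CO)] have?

8

In an octahedral complex each vertex has one trans partner and four cis neighbours.
Working through the distinct placements yields 6 geometric isomers: CN trans, CH3CN trans; CN cis, CH3CN trans; CN cis, CH3CN cis (3 arrangements, 2 chiral); CN trans, CH3CN cis.
Of these, 2 lack any improper symmetry element and so occur as enantiomeric pairs, giving 6 + 2 = 8 stereoisomers in total.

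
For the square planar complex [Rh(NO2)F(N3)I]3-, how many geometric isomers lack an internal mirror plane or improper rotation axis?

Working through the distinct placements yields 3 geometric isomers: (F/N3 trans, I/NO2 trans); (F/NO2 trans, I/N3 trans); (F/I trans, N3/NO2 trans).
Each arrangement has an internal mirror plane or centre of symmetry, so none is chiral.

0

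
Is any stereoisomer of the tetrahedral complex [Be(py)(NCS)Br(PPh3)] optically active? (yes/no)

Only one geometric arrangement is possible; it has no improper symmetry element, so it exists as a pair of enantiomers (2 stereoisomers).

yes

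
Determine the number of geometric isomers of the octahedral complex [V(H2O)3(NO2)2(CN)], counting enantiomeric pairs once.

The six octahedral sites form three mutually perpendicular trans pairs.
Working through the distinct placements yields 3 geometric isomers: H2O mer, NO2 trans; H2O fac, NO2 cis; H2O mer, NO2 cis.

3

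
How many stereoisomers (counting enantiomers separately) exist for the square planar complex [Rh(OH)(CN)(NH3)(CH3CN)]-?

3

In a square planar complex each vertex has one trans partner and two cis neighbours.
Systematic placement gives 3 geometric isomers: (CH3CN/NH3 trans, CN/OH trans); (CH3CN/OH trans, CN/NH3 trans); (CH3CN/CN trans, NH3/OH trans).
Each arrangement has an internal mirror plane or centre of symmetry, so none is chiral.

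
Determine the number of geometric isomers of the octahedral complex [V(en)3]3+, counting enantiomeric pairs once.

An octahedron has six vertices in three trans pairs; every non-trans pair is cis.
Each en is bidentate and must span two cis positions.
Only one geometric arrangement is possible; it has no improper symmetry element, so it exists as a pair of enantiomers (2 stereoisomers).

1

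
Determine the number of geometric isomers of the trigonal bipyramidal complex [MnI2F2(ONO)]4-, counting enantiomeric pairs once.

In a trigonal bipyramid the two axial positions differ from the three equatorial ones.
Exhaustive case analysis gives 5 geometric isomers.

5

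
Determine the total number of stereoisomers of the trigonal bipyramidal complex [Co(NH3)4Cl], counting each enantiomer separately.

2

A trigonal bipyramid has two axial and three equatorial sites, which are chemically inequivalent.
Systematic placement gives 2 geometric isomers: Cl axial; Cl equatorial.
Each arrangement has an internal mirror plane or centre of symmetry, so none is chiral.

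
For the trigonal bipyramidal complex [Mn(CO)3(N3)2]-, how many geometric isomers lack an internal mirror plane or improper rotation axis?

0

A trigonal bipyramid has two axial and three equatorial sites, which are chemically inequivalent.
Systematic placement gives 3 geometric isomers: N3 both equatorial; N3 one axial, one equatorial; N3 both axial.
Each arrangement has an internal mirror plane or centre of symmetry, so none is chiral.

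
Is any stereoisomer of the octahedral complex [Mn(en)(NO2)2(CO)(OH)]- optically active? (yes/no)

yes

In an octahedral complex each vertex has one trans partner and four cis neighbours.
Each en is bidentate and must span two cis positions.
Working through the distinct placements yields 4 geometric isomers: NO2 cis (3 arrangements, 2 chiral); NO2 trans.
Of these, 2 lack any improper symmetry element and so occur as enantiomeric pairs, giving 4 + 2 = 6 stereoisomers in total.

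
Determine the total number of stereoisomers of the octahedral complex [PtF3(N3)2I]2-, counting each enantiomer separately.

There are 3 geometric isomers: F mer, N3 trans; F mer, N3 cis; F fac, N3 cis.
Each arrangement has an internal mirror plane or centre of symmetry, so none is chiral.

3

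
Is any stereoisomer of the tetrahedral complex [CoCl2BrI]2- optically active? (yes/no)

no

In a tetrahedral complex all four positions are equivalent and every pair of ligands is adjacent — there is no cis/trans distinction.
Only one geometric arrangement is possible.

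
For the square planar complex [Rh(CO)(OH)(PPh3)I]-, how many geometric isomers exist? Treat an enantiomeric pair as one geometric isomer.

A square has two trans pairs of vertices; adjacent vertices are cis.
Systematic placement gives 3 geometric isomers: (CO/OH trans, I/PPh3 trans); (CO/PPh3 trans, I/OH trans); (CO/I trans, OH/PPh3 trans).

3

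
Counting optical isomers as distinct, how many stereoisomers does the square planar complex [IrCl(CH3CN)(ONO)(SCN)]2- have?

3

A square has two trans pairs of vertices; adjacent vertices are cis.
There are 3 geometric isomers: (CH3CN/ONO trans, Cl/SCN trans); (CH3CN/SCN trans, Cl/ONO trans); (CH3CN/Cl trans, ONO/SCN trans).
Each arrangement has an internal mirror plane or centre of symmetry, so none is chiral.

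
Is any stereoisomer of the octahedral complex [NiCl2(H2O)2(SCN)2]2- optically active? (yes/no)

In an octahedral complex each vertex has one trans partner and four cis neighbours.
Working through the distinct placements yields 5 geometric isomers: Cl trans, H2O trans, SCN trans; Cl trans, H2O cis, SCN cis; Cl cis, H2O cis, SCN trans; Cl cis, H2O cis, SCN cis (chiral); Cl cis, H2O trans, SCN cis.
One of these lacks any improper symmetry element and so occurs as an enantiomeric pair, giving 5 + 1 = 6 stereoisomers in total.

yes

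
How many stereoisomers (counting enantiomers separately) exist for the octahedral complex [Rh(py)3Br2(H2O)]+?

An octahedron has six vertices in three trans pairs; every non-trans pair is cis.
There are 3 geometric isomers: py mer, Br trans; py mer, Br cis; py fac, Br cis.
Each arrangement has an internal mirror plane or centre of symmetry, so none is chiral.

3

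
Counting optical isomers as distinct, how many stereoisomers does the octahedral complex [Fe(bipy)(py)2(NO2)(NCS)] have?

6

The six octahedral sites form three mutually perpendicular trans pairs.
Each bipy is bidentate and must span two cis positions.
Systematic placement gives 4 geometric isomers: py cis (3 arrangements, 2 chiral); py trans.
Of these, 2 lack any improper symmetry element and so occur as enantiomeric pairs, giving 4 + 2 = 6 stereoisomers in total.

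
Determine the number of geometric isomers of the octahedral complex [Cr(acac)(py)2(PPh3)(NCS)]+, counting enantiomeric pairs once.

4

An octahedron has six vertices in three trans pairs; every non-trans pair is cis.
Each acac is bidentate and must span two cis positions.
Systematic placement gives 4 geometric isomers: py cis (3 arrangements, 2 chiral); py trans.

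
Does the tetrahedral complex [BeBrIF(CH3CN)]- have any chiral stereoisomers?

Only one geometric arrangement is possible; it has no improper symmetry element, so it exists as a pair of enantiomers (2 stereoisomers).

yes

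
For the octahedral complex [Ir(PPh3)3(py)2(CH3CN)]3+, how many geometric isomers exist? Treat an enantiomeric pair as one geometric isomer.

An octahedron has six vertices in three trans pairs; every non-trans pair is cis.
The distinct arrangements are (3 in all): PPh3 mer, py trans; PPh3 fac, py cis; PPh3 mer, py cis.

3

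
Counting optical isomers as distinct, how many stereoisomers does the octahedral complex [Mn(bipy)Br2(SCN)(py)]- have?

6

In an octahedral complex each vertex has one trans partner and four cis neighbours.
Each bipy is bidentate and must span two cis positions.
Working through the distinct placements yields 4 geometric isomers: Br trans; Br cis (3 arrangements, 2 chiral).
Of these, 2 lack any improper symmetry element and so occur as enantiomeric pairs, giving 4 + 2 = 6 stereoisomers in total.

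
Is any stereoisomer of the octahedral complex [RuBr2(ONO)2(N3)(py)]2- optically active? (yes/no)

The distinct arrangements are (6 in all): Br trans, ONO cis; Br trans, ONO trans; Br cis, ONO cis (3 arrangements, 2 chiral); Br cis, ONO trans.
Of these, 2 lack any improper symmetry element and so occur as enantiomeric pairs, giving 6 + 2 = 8 stereoisomers in total.

yes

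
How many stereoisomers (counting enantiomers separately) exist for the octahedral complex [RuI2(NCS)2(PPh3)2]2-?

An octahedron has six vertices in three trans pairs; every non-trans pair is cis.
The distinct arrangements are (5 in all): I trans, NCS trans, PPh3 trans; I trans, NCS cis, PPh3 cis; I cis, NCS cis, PPh3 trans; I cis, NCS cis, PPh3 cis (chiral); I cis, NCS trans, PPh3 cis.
One of these lacks any improper symmetry element and so occurs as an enantiomeric pair, giving 5 + 1 = 6 stereoisomers in total.

6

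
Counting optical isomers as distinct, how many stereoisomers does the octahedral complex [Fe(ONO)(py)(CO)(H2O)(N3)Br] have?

Systematic enumeration (placing each ligand type in turn and discarding arrangements equivalent by rotation or reflection) gives 15 geometric isomers.
Of these, 15 lack any improper symmetry element and so occur as enantiomeric pairs, giving 15 + 15 = 30 stereoisomers in total.

30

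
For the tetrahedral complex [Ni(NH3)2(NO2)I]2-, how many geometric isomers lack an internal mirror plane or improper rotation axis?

In a tetrahedral complex all four positions are equivalent and every pair of ligands is adjacent — there is no cis/trans distinction.
Only one geometric arrangement is possible.

0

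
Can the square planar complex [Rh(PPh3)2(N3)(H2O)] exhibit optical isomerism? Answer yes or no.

no

Systematic placement gives 2 geometric isomers: PPh3 cis; PPh3 trans.
Each arrangement has an internal mirror plane or centre of symmetry, so none is chiral.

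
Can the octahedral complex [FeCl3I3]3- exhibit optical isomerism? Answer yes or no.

The six octahedral sites form three mutually perpendicular trans pairs.
Working through the distinct placements yields 2 geometric isomers: Cl mer; Cl fac.
Each arrangement has an internal mirror plane or centre of symmetry, so none is chiral.

no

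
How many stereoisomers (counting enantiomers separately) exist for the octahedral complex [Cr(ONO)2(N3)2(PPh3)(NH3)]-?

In an octahedral complex each vertex has one trans partner and four cis neighbours.
Working through the distinct placements yields 6 geometric isomers: ONO cis, N3 trans; ONO trans, N3 trans; ONO cis, N3 cis (3 arrangements, 2 chiral); ONO trans, N3 cis.
Of these, 2 lack any improper symmetry element and so occur as enantiomeric pairs, giving 6 + 2 = 8 stereoisomers in total.

8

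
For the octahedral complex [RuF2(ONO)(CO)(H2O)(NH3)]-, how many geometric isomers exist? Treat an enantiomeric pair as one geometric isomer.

Systematic enumeration (placing each ligand type in turn and discarding arrangements equivalent by rotation or reflection) gives 9 geometric isomers.

9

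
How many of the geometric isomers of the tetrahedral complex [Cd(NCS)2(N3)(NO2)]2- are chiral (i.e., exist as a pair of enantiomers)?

All four vertices of a tetrahedron are equivalent and mutually adjacent, so cis/trans isomerism cannot arise.
Only one geometric arrangement is possible.

0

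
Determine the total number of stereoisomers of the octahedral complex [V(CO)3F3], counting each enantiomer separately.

2

In an octahedral complex each vertex has one trans partner and four cis neighbours.
There are 2 geometric isomers: CO mer; CO fac.
Each arrangement has an internal mirror plane or centre of symmetry, so none is chiral.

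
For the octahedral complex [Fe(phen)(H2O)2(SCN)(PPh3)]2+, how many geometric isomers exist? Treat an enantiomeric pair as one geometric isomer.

The six octahedral sites form three mutually perpendicular trans pairs.
Each phen is bidentate and must span two cis positions.
Working through the distinct placements yields 4 geometric isomers: H2O trans; H2O cis (3 arrangements, 2 chiral).

4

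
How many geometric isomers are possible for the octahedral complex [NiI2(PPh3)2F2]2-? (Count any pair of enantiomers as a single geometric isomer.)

The six octahedral sites form three mutually perpendicular trans pairs.
Systematic placement gives 5 geometric isomers: I trans, PPh3 trans, F trans; I cis, PPh3 cis, F trans; I cis, PPh3 trans, F cis; I cis, PPh3 cis, F cis (chiral); I trans, PPh3 cis, F cis.

5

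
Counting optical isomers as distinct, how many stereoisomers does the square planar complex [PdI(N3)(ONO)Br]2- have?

In a square planar complex each vertex has one trans partner and two cis neighbours.
Working through the distinct placements yields 3 geometric isomers: (Br/N3 trans, I/ONO trans); (Br/ONO trans, I/N3 trans); (Br/I trans, N3/ONO trans).
Each arrangement has an internal mirror plane or centre of symmetry, so none is chiral.

3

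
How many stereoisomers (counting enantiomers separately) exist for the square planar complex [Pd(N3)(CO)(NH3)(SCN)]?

3

A square has two trans pairs of vertices; adjacent vertices are cis.
Working through the distinct placements yields 3 geometric isomers: (CO/NH3 trans, N3/SCN trans); (CO/SCN trans, N3/NH3 trans); (CO/N3 trans, NH3/SCN trans).
Each arrangement has an internal mirror plane or centre of symmetry, so none is chiral.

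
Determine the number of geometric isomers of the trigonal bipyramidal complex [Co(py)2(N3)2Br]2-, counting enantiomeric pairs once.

5

In a trigonal bipyramid the two axial positions differ from the three equatorial ones.
Exhaustive case analysis gives 5 geometric isomers.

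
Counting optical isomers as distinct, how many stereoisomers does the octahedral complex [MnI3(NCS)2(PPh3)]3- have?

3

In an octahedral complex each vertex has one trans partner and four cis neighbours.
Systematic placement gives 3 geometric isomers: I mer, NCS cis; I mer, NCS trans; I fac, NCS cis.
Each arrangement has an internal mirror plane or centre of symmetry, so none is chiral.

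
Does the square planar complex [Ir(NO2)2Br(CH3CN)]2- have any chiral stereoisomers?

no

A square has two trans pairs of vertices; adjacent vertices are cis.
The distinct arrangements are (2 in all): NO2 cis; NO2 trans.
Each arrangement has an internal mirror plane or centre of symmetry, so none is chiral.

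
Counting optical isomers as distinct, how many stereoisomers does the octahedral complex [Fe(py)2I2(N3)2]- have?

In an octahedral complex each vertex has one trans partner and four cis neighbours.
The distinct arrangements are (5 in all): py trans, I trans, N3 trans; py cis, I trans, N3 cis; py trans, I cis, N3 cis; py cis, I cis, N3 cis (chiral); py cis, I cis, N3 trans.
One of these lacks any improper symmetry element and so occurs as an enantiomeric pair, giving 5 + 1 = 6 stereoisomers in total.

6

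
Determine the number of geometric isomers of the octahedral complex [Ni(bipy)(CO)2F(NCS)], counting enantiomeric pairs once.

Each bipy is bidentate and must span two cis positions.
Working through the distinct placements yields 4 geometric isomers: CO trans; CO cis (3 arrangements, 2 chiral).

4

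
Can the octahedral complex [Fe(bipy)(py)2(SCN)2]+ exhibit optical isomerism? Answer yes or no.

Each bipy is bidentate and must span two cis positions.
The distinct arrangements are (3 in all): py cis, SCN trans; py trans, SCN cis; py cis, SCN cis (chiral).
One of these lacks any improper symmetry element and so occurs as an enantiomeric pair, giving 3 + 1 = 4 stereoisomers in total.

yes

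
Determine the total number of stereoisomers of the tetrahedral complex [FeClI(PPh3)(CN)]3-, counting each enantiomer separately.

All four vertices of a tetrahedron are equivalent and mutually adjacent, so cis/trans isomerism cannot arise.
Only one geometric arrangement is possible; it has no improper symmetry element, so it exists as a pair of enantiomers (2 stereoisomers).

2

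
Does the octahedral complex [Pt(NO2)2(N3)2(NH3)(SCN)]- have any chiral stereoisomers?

The distinct arrangements are (6 in all): NO2 cis, N3 trans; NO2 trans, N3 trans; NO2 cis, N3 cis (3 arrangements, 2 chiral); NO2 trans, N3 cis.
Of these, 2 lack any improper symmetry element and so occur as enantiomeric pairs, giving 6 + 2 = 8 stereoisomers in total.

yes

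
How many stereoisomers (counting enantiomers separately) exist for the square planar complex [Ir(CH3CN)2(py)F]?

Systematic placement gives 2 geometric isomers: CH3CN cis; CH3CN trans.
Each arrangement has an internal mirror plane or centre of symmetry, so none is chiral.

2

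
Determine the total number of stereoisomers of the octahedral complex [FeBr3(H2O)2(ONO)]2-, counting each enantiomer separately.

3

An octahedron has six vertices in three trans pairs; every non-trans pair is cis.
The distinct arrangements are (3 in all): Br mer, H2O cis; Br mer, H2O trans; Br fac, H2O cis.
Each arrangement has an internal mirror plane or centre of symmetry, so none is chiral.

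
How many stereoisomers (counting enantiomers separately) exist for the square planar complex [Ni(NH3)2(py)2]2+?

A square has two trans pairs of vertices; adjacent vertices are cis.
The distinct arrangements are (2 in all): NH3 cis; NH3 trans.
Each arrangement has an internal mirror plane or centre of symmetry, so none is chiral.

2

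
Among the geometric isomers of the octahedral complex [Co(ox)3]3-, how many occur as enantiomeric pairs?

The six octahedral sites form three mutually perpendicular trans pairs.
Each ox is bidentate and must span two cis positions.
Only one geometric arrangement is possible; it has no improper symmetry element, so it exists as a pair of enantiomers (2 stereoisomers).

1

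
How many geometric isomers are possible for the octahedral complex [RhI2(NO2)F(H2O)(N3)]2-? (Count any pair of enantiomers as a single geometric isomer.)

9

The six octahedral sites form three mutually perpendicular trans pairs.
Exhaustive case analysis gives 9 geometric isomers.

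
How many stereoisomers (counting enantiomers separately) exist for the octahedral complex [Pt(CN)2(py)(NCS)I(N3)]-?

Systematic enumeration (placing each ligand type in turn and discarding arrangements equivalent by rotation or reflection) gives 9 geometric isomers.
Of these, 6 lack any improper symmetry element and so occur as enantiomeric pairs, giving 9 + 6 = 15 stereoisomers in total.

15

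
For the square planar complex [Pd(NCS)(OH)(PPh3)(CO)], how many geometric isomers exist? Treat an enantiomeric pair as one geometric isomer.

3

There are 3 geometric isomers: (CO/OH trans, NCS/PPh3 trans); (CO/PPh3 trans, NCS/OH trans); (CO/NCS trans, OH/PPh3 trans).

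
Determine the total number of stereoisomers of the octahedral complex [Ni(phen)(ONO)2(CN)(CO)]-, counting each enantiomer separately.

In an octahedral complex each vertex has one trans partner and four cis neighbours.
Each phen is bidentate and must span two cis positions.
Working through the distinct placements yields 4 geometric isomers: ONO cis (3 arrangements, 2 chiral); ONO trans.
Of these, 2 lack any improper symmetry element and so occur as enantiomeric pairs, giving 4 + 2 = 6 stereoisomers in total.

6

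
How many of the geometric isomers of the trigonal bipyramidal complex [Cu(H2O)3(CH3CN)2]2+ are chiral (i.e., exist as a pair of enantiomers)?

Systematic placement gives 3 geometric isomers: CH3CN both axial; CH3CN one axial, one equatorial; CH3CN both equatorial.
Each arrangement has an internal mirror plane or centre of symmetry, so none is chiral.

0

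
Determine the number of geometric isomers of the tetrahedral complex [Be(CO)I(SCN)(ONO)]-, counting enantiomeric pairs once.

1

Only one geometric arrangement is possible; it has no improper symmetry element, so it exists as a pair of enantiomers (2 stereoisomers).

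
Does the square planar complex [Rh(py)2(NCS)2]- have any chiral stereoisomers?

A square has two trans pairs of vertices; adjacent vertices are cis.
The distinct arrangements are (2 in all): py cis; py trans.
Each arrangement has an internal mirror plane or centre of symmetry, so none is chiral.

no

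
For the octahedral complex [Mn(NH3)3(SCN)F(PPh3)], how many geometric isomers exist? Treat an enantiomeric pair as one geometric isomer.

4

In an octahedral complex each vertex has one trans partner and four cis neighbours.
There are 4 geometric isomers: NH3 mer (3 arrangements); NH3 fac (chiral).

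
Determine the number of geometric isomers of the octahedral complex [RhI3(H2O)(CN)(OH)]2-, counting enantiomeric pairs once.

An octahedron has six vertices in three trans pairs; every non-trans pair is cis.
Working through the distinct placements yields 4 geometric isomers: I mer (3 arrangements); I fac (chiral).

4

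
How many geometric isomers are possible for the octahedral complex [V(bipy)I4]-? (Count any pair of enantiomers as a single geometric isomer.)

1

An octahedron has six vertices in three trans pairs; every non-trans pair is cis.
Each bipy is bidentate and must span two cis positions.
Only one geometric arrangement is possible.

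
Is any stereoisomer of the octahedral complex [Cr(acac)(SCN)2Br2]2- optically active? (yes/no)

An octahedron has six vertices in three trans pairs; every non-trans pair is cis.
Each acac is bidentate and must span two cis positions.
Systematic placement gives 3 geometric isomers: SCN cis, Br trans; SCN cis, Br cis (chiral); SCN trans, Br cis.
One of these lacks any improper symmetry element and so occurs as an enantiomeric pair, giving 3 + 1 = 4 stereoisomers in total.

yes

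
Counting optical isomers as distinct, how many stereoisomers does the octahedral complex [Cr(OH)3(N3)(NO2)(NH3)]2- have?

The six octahedral sites form three mutually perpendicular trans pairs.
The distinct arrangements are (4 in all): OH mer (3 arrangements); OH fac (chiral).
One of these lacks any improper symmetry element and so occurs as an enantiomeric pair, giving 4 + 1 = 5 stereoisomers in total.

5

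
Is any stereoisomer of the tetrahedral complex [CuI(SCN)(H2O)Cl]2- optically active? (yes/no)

In a tetrahedral complex all four positions are equivalent and every pair of ligands is adjacent — there is no cis/trans distinction.
Only one geometric arrangement is possible; it has no improper symmetry element, so it exists as a pair of enantiomers (2 stereoisomers).

yes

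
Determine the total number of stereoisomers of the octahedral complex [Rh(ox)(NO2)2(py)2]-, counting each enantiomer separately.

4

An octahedron has six vertices in three trans pairs; every non-trans pair is cis.
Each ox is bidentate and must span two cis positions.
The distinct arrangements are (3 in all): NO2 trans, py cis; NO2 cis, py trans; NO2 cis, py cis (chiral).
One of these lacks any improper symmetry element and so occurs as an enantiomeric pair, giving 3 + 1 = 4 stereoisomers in total.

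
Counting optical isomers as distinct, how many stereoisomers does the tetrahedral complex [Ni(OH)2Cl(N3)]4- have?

In a tetrahedral complex all four positions are equivalent and every pair of ligands is adjacent — there is no cis/trans distinction.
Only one geometric arrangement is possible.

1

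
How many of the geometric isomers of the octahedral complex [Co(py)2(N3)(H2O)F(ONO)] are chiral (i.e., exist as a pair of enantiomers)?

6

In an octahedral complex each vertex has one trans partner and four cis neighbours.
Placing the ligands in turn and identifying arrangements related by rotation or reflection leaves 9 distinct geometric isomers.
Of these, 6 lack any improper symmetry element and so occur as enantiomeric pairs, giving 9 + 6 = 15 stereoisomers in total.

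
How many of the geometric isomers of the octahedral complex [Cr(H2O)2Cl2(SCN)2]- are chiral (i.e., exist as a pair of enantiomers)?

1

Working through the distinct placements yields 5 geometric isomers: H2O trans, Cl trans, SCN trans; H2O cis, Cl trans, SCN cis; H2O cis, Cl cis, SCN trans; H2O cis, Cl cis, SCN cis (chiral); H2O trans, Cl cis, SCN cis.
One of these lacks any improper symmetry element and so occurs as an enantiomeric pair, giving 5 + 1 = 6 stereoisomers in total.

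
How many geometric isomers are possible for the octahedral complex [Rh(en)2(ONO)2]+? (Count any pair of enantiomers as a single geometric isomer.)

In an octahedral complex each vertex has one trans partner and four cis neighbours.
Each en is bidentate and must span two cis positions.
There are 2 geometric isomers: ONO trans; ONO cis (chiral).

2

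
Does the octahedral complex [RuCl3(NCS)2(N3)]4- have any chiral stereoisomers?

no

An octahedron has six vertices in three trans pairs; every non-trans pair is cis.
The distinct arrangements are (3 in all): Cl mer, NCS trans; Cl mer, NCS cis; Cl fac, NCS cis.
Each arrangement has an internal mirror plane or centre of symmetry, so none is chiral.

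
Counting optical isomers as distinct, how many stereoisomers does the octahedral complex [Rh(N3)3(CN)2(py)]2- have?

In an octahedral complex each vertex has one trans partner and four cis neighbours.
The distinct arrangements are (3 in all): N3 mer, CN trans; N3 fac, CN cis; N3 mer, CN cis.
Each arrangement has an internal mirror plane or centre of symmetry, so none is chiral.

3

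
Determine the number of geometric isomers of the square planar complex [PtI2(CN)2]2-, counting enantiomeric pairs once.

2

A square has two trans pairs of vertices; adjacent vertices are cis.
Working through the distinct placements yields 2 geometric isomers: I cis; I trans.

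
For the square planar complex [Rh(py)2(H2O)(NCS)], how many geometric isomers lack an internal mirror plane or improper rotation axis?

0

A square has two trans pairs of vertices; adjacent vertices are cis.
Systematic placement gives 2 geometric isomers: py cis; py trans.
Each arrangement has an internal mirror plane or centre of symmetry, so none is chiral.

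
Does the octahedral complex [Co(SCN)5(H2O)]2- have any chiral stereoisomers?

no

Only one geometric arrangement is possible.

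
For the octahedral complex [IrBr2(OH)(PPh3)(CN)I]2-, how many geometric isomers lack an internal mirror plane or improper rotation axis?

6

In an octahedral complex each vertex has one trans partner and four cis neighbours.
Placing the ligands in turn and identifying arrangements related by rotation or reflection leaves 9 distinct geometric isomers.
Of these, 6 lack any improper symmetry element and so occur as enantiomeric pairs, giving 9 + 6 = 15 stereoisomers in total.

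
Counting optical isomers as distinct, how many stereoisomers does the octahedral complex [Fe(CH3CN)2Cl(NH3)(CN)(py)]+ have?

In an octahedral complex each vertex has one trans partner and four cis neighbours.
Exhaustive case analysis gives 9 geometric isomers.
Of these, 6 lack any improper symmetry element and so occur as enantiomeric pairs, giving 9 + 6 = 15 stereoisomers in total.

15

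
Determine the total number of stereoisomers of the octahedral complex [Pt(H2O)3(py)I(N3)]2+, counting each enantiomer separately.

5

The six octahedral sites form three mutually perpendicular trans pairs.
There are 4 geometric isomers: H2O mer (3 arrangements); H2O fac (chiral).
One of these lacks any improper symmetry element and so occurs as an enantiomeric pair, giving 4 + 1 = 5 stereoisomers in total.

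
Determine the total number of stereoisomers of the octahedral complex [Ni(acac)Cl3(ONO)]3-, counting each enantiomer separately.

An octahedron has six vertices in three trans pairs; every non-trans pair is cis.
Each acac is bidentate and must span two cis positions.
Working through the distinct placements yields 2 geometric isomers: Cl mer; Cl fac.
Each arrangement has an internal mirror plane or centre of symmetry, so none is chiral.

2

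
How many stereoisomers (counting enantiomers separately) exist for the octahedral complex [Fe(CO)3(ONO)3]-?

An octahedron has six vertices in three trans pairs; every non-trans pair is cis.
Working through the distinct placements yields 2 geometric isomers: CO mer; CO fac.
Each arrangement has an internal mirror plane or centre of symmetry, so none is chiral.

2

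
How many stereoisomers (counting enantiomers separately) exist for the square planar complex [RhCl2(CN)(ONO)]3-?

2

In a square planar complex each vertex has one trans partner and two cis neighbours.
Systematic placement gives 2 geometric isomers: Cl cis; Cl trans.
Each arrangement has an internal mirror plane or centre of symmetry, so none is chiral.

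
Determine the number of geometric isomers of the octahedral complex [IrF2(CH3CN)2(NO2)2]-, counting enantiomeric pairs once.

5

The six octahedral sites form three mutually perpendicular trans pairs.
Working through the distinct placements yields 5 geometric isomers: F trans, CH3CN trans, NO2 trans; F cis, CH3CN trans, NO2 cis; F cis, CH3CN cis, NO2 trans; F cis, CH3CN cis, NO2 cis (chiral); F trans, CH3CN cis, NO2 cis.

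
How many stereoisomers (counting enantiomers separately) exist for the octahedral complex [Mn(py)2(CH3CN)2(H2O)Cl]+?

8

An octahedron has six vertices in three trans pairs; every non-trans pair is cis.
Working through the distinct placements yields 6 geometric isomers: py trans, CH3CN trans; py cis, CH3CN trans; py trans, CH3CN cis; py cis, CH3CN cis (3 arrangements, 2 chiral).
Of these, 2 lack any improper symmetry element and so occur as enantiomeric pairs, giving 6 + 2 = 8 stereoisomers in total.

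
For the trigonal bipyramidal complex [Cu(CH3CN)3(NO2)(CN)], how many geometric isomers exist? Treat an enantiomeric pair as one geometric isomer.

A trigonal bipyramid has two axial and three equatorial sites, which are chemically inequivalent.
Systematic placement gives 4 geometric isomers: NO2 equatorial, CN equatorial; NO2 equatorial, CN axial; NO2 axial, CN equatorial; NO2 axial, CN axial.

4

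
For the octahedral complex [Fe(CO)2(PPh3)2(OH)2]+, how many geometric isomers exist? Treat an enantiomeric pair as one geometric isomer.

The six octahedral sites form three mutually perpendicular trans pairs.
Working through the distinct placements yields 5 geometric isomers: CO trans, PPh3 trans, OH trans; CO trans, PPh3 cis, OH cis; CO cis, PPh3 trans, OH cis; CO cis, PPh3 cis, OH cis (chiral); CO cis, PPh3 cis, OH trans.

5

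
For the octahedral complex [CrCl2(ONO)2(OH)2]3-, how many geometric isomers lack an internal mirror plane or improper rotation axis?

1

There are 5 geometric isomers: Cl trans, ONO trans, OH trans; Cl trans, ONO cis, OH cis; Cl cis, ONO trans, OH cis; Cl cis, ONO cis, OH cis (chiral); Cl cis, ONO cis, OH trans.
One of these lacks any improper symmetry element and so occurs as an enantiomeric pair, giving 5 + 1 = 6 stereoisomers in total.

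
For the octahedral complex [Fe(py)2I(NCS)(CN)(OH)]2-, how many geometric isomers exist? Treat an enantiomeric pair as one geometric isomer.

9

The six octahedral sites form three mutually perpendicular trans pairs.
Placing the ligands in turn and identifying arrangements related by rotation or reflection leaves 9 distinct geometric isomers.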